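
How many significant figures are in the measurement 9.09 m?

3

9.09: zeros between nonzero digits are significant.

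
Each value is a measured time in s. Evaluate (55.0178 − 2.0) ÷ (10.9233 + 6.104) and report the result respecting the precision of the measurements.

3.11

55.0178 − 2.0 = 53.0178, limited to 1 d.p. → 3 s.f.; 10.9233 + 6.104 = 17.0273, limited to 3 d.p. → 5 s.f.
Carrying full precision, 53.0178 ÷ 17.0273 = 3.11369389157…; keep min(3, 5) = 3 s.f.
Rounded to 3 significant figures: 3.11.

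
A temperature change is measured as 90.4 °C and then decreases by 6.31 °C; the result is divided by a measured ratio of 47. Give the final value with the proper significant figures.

1.8 °C

90.4 °C − 6.31 °C = 84.09 °C; the difference is limited to 1 decimal place (3 s.f.).
Carrying full precision, 84.09 ÷ 47 = 1.78914893617… °C; 47 has 2 s.f., so the result keeps min(3, 2) = 2 s.f.
Rounded to 2 significant figures: 1.8 °C.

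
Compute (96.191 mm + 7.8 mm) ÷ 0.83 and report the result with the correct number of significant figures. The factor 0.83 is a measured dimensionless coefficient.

1.3 × 10^2 mm

96.191 mm + 7.8 mm = 103.991 mm; the sum is limited to 1 decimal place (4 s.f.).
Carrying full precision, 103.991 ÷ 0.83 = 125.290361446… mm; 0.83 has 2 s.f., so the result keeps min(4, 2) = 2 s.f.
Rounded to 2 significant figures: 1.3 × 10^2 mm.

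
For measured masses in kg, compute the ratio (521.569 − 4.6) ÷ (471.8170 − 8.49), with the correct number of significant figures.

1.116

521.569 − 4.6 = 516.969, limited to 1 d.p. → 4 s.f.; 471.8170 − 8.49 = 463.3270, limited to 2 d.p. → 5 s.f.
Carrying full precision, 516.969 ÷ 463.3270 = 1.11577568326…; keep min(4, 5) = 4 s.f.
Rounded to 4 significant figures: 1.116.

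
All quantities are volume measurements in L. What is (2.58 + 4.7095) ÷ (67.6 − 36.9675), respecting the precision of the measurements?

2.58 + 4.7095 = 7.2895, limited to 2 d.p. → 3 s.f.; 67.6 − 36.9675 = 30.6325, limited to 1 d.p. → 3 s.f.
Carrying full precision, 7.2895 ÷ 30.6325 = 0.237966212356…; keep min(3, 3) = 3 s.f.
Rounded to 3 significant figures: 2.38 × 10⁻¹.

2.38 × 10⁻¹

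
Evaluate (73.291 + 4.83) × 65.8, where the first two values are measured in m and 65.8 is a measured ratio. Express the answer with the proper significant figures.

5.14 × 10³ m

73.291 m + 4.83 m = 78.121 m; the sum is limited to 2 decimal places (4 s.f.).
Carrying full precision, 78.121 × 65.8 = 5140.3618 m; 65.8 has 3 s.f., so the result keeps min(4, 3) = 3 s.f.
Rounded to 3 significant figures: 5.14 × 10³ m.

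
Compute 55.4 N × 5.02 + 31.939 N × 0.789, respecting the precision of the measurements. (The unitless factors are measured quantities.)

55.4 × 5.02 = 278.108 → 278 N (3 s.f., last digit at the 10^0 place).
31.939 × 0.789 = 25.199871 → 25.2 N (3 s.f., last digit at the 10^-1 place).
Sum: 303.307871 N; keep the coarser place, 10^0.
Result: 303 N.

303 N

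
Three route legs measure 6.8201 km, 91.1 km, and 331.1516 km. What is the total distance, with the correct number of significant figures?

6.8201 km + 91.1 km + 331.1516 km = 429.0717 km.
Addition/subtraction keeps the fewest decimal places: 6.8201 → 4 decimal places, 91.1 → 1 decimal place, 331.1516 → 4 decimal places; limit is 1.
Rounded to 1 decimal place: 429.1 km.

429.1 km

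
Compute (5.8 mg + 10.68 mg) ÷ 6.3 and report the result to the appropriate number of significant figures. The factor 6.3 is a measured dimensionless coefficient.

5.8 mg + 10.68 mg = 16.48 mg; the sum is limited to 1 decimal place (3 s.f.).
Carrying full precision, 16.48 ÷ 6.3 = 2.61587301587… mg; 6.3 has 2 s.f., so the result keeps min(3, 2) = 2 s.f.
Rounded to 2 significant figures: 2.6 mg.

2.6 mg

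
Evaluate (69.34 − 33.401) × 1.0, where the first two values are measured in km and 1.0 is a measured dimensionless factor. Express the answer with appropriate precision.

36 km

69.34 km − 33.401 km = 35.939 km; the difference is limited to 2 decimal places (4 s.f.).
Carrying full precision, 35.939 × 1.0 = 35.939 km; 1.0 has 2 s.f., so the result keeps min(4, 2) = 2 s.f.
Rounded to 2 significant figures: 36 km.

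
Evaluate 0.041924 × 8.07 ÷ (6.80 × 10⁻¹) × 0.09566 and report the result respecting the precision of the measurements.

0.041924 × 8.07 ÷ (6.80 × 10⁻¹) × 0.09566 = 0.0475946032482…
Multiplication/division keeps the fewest significant figures: 0.041924 → 5 s.f., 8.07 → 3 s.f., 6.80 × 10⁻¹ → 3 s.f., 0.09566 → 4 s.f.; limit is 3.
Rounded to 3 significant figures: 0.0476.

0.0476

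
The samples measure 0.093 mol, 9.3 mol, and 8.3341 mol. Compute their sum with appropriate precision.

17.7 mol

0.093 mol + 9.3 mol + 8.3341 mol = 17.7271 mol.
Addition/subtraction keeps the fewest decimal places: 0.093 → 3 decimal places, 9.3 → 1 decimal place, 8.3341 → 4 decimal places; limit is 1.
Rounded to 1 decimal place: 17.7 mol.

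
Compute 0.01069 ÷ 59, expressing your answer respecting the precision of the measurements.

0.01069 ÷ 59 = 0.000181186440678…
Multiplication/division keeps the fewest significant figures: 0.01069 → 4 s.f., 59 → 2 s.f.; limit is 2.
Rounded to 2 significant figures: 1.8 × 10^-4.

1.8 × 10^-4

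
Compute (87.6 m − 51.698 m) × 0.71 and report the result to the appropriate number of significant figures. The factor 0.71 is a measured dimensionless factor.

87.6 m − 51.698 m = 35.902 m; the difference is limited to 1 decimal place (3 s.f.).
Carrying full precision, 35.902 × 0.71 = 25.49042 m; 0.71 has 2 s.f., so the result keeps min(3, 2) = 2 s.f.
Rounded to 2 significant figures: 25 m.

25 m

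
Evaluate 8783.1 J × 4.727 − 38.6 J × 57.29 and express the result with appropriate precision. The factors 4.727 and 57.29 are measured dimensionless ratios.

3.931 × 10⁴ J

8783.1 × 4.727 = 41517.7137 → 4.152 × 10⁴ J (4 s.f., last digit at the 10^1 place).
38.6 × 57.29 = 2211.394 → 2.21 × 10³ J (3 s.f., last digit at the 10^1 place).
Difference: 39306.3197 J; keep the coarser place, 10^1.
Result: 3.931 × 10⁴ J.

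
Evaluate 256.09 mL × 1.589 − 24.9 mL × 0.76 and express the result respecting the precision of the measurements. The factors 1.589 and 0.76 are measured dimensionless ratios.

3.88 × 10² mL

256.09 × 1.589 = 406.92701 → 406.9 mL (4 s.f., last digit at the 10^-1 place).
24.9 × 0.76 = 18.924 → 19 mL (2 s.f., last digit at the 10^0 place).
Difference: 388.00301 mL; keep the coarser place, 10^0.
Result: 3.88 × 10² mL.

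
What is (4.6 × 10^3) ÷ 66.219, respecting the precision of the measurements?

69

(4.6 × 10^3) ÷ 66.219 = 69.4664673281…
Multiplication/division keeps the fewest significant figures: 4.6 × 10^3 → 2 s.f., 66.219 → 5 s.f.; limit is 2.
Rounded to 2 significant figures: 69.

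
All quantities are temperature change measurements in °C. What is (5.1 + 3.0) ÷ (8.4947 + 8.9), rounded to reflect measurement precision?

5.1 + 3.0 = 8.1, limited to 1 d.p. → 2 s.f.; 8.4947 + 8.9 = 17.3947, limited to 1 d.p. → 3 s.f.
Carrying full precision, 8.1 ÷ 17.3947 = 0.465659080065…; keep min(2, 3) = 2 s.f.
Rounded to 2 significant figures: 0.47.

0.47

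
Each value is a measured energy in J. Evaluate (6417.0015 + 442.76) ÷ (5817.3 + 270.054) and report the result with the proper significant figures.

1.1269

6417.0015 + 442.76 = 6859.7615, limited to 2 d.p. → 6 s.f.; 5817.3 + 270.054 = 6087.354, limited to 1 d.p. → 5 s.f.
Carrying full precision, 6859.7615 ÷ 6087.354 = 1.12688723212…; keep min(6, 5) = 5 s.f.
Rounded to 5 significant figures: 1.1269.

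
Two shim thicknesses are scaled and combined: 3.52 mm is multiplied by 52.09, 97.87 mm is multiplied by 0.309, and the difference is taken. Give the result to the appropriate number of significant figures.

3.52 × 52.09 = 183.3568 → 183 mm (3 s.f., last digit at the 10^0 place).
97.87 × 0.309 = 30.24183 → 30.2 mm (3 s.f., last digit at the 10^-1 place).
Difference: 153.11497 mm; keep the coarser place, 10^0.
Result: 1.53 × 10² mm.

1.53 × 10² mm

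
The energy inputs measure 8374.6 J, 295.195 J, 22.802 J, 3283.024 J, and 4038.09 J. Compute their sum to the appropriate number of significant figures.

16013.7 J

8374.6 J + 295.195 J + 22.802 J + 3283.024 J + 4038.09 J = 16013.711 J.
Addition/subtraction keeps the fewest decimal places: 8374.6 → 1 decimal place, 295.195 → 3 decimal places, 22.802 → 3 decimal places, 3283.024 → 3 decimal places, 4038.09 → 2 decimal places; limit is 1.
Rounded to 1 decimal place: 16013.7 J.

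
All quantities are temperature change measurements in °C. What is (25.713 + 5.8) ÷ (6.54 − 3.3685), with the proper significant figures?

9.94

25.713 + 5.8 = 31.513, limited to 1 d.p. → 3 s.f.; 6.54 − 3.3685 = 3.1715, limited to 2 d.p. → 3 s.f.
Carrying full precision, 31.513 ÷ 3.1715 = 9.93630774082…; keep min(3, 3) = 3 s.f.
Rounded to 3 significant figures: 9.94.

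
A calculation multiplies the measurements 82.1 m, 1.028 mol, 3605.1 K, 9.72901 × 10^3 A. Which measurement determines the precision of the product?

82.1 m

82.1 m → 3 s.f.; 1.028 mol → 4 s.f.; 3605.1 K → 5 s.f.; 9.72901 × 10^3 A → 6 s.f.
The fewest is 3 significant figures, from 82.1 m.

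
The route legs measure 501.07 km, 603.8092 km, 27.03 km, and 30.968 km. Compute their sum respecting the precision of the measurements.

1162.88 km

501.07 km + 603.8092 km + 27.03 km + 30.968 km = 1162.8772 km.
Addition/subtraction keeps the fewest decimal places: 501.07 → 2 decimal places, 603.8092 → 4 decimal places, 27.03 → 2 decimal places, 30.968 → 3 decimal places; limit is 2.
Rounded to 2 decimal places: 1162.88 km.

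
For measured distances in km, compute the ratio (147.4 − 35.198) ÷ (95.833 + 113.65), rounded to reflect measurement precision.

147.4 − 35.198 = 112.202, limited to 1 d.p. → 4 s.f.; 95.833 + 113.65 = 209.483, limited to 2 d.p. → 5 s.f.
Carrying full precision, 112.202 ÷ 209.483 = 0.535613868428…; keep min(4, 5) = 4 s.f.
Rounded to 4 significant figures: 0.5356.

0.5356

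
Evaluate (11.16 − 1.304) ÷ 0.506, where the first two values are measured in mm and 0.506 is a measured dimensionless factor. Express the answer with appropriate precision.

19.5 mm

11.16 mm − 1.304 mm = 9.856 mm; the difference is limited to 2 decimal places (3 s.f.).
Carrying full precision, 9.856 ÷ 0.506 = 19.4782608696… mm; 0.506 has 3 s.f., so the result keeps min(3, 3) = 3 s.f.
Rounded to 3 significant figures: 19.5 mm.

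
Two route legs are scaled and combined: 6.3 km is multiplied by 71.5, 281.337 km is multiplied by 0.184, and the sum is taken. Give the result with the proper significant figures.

5.0 × 10^2 km

6.3 × 71.5 = 450.45 → 4.5 × 10^2 km (2 s.f., last digit at the 10^1 place).
281.337 × 0.184 = 51.766008 → 51.8 km (3 s.f., last digit at the 10^-1 place).
Sum: 502.216008 km; keep the coarser place, 10^1.
Result: 5.0 × 10^2 km.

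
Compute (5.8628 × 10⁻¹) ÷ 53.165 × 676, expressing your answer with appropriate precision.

7.45

(5.8628 × 10⁻¹) ÷ 53.165 × 676 = 7.45462766858…
Multiplication/division keeps the fewest significant figures: 5.8628 × 10⁻¹ → 5 s.f., 53.165 → 5 s.f., 676 → 3 s.f.; limit is 3.
Rounded to 3 significant figures: 7.45.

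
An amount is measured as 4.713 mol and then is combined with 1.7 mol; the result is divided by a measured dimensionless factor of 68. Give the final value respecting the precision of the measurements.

0.094 mol

4.713 mol + 1.7 mol = 6.413 mol; the sum is limited to 1 decimal place (2 s.f.).
Carrying full precision, 6.413 ÷ 68 = 0.0943088235294… mol; 68 has 2 s.f., so the result keeps min(2, 2) = 2 s.f.
Rounded to 2 significant figures: 0.094 mol.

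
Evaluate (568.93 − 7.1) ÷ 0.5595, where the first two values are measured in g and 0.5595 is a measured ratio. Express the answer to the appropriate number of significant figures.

568.93 g − 7.1 g = 561.83 g; the difference is limited to 1 decimal place (4 s.f.).
Carrying full precision, 561.83 ÷ 0.5595 = 1004.16443253… g; 0.5595 has 4 s.f., so the result keeps min(4, 4) = 4 s.f.
Rounded to 4 significant figures: 1004 g.

1004 g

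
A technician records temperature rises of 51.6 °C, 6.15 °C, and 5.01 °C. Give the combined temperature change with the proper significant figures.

51.6 °C + 6.15 °C + 5.01 °C = 62.76 °C.
Addition/subtraction keeps the fewest decimal places: 51.6 → 1 decimal place, 6.15 → 2 decimal places, 5.01 → 2 decimal places; limit is 1.
Rounded to 1 decimal place: 62.8 °C.

62.8 °C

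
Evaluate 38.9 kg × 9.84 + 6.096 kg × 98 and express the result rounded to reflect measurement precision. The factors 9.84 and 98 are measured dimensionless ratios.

38.9 × 9.84 = 382.776 → 383 kg (3 s.f., last digit at the 10^0 place).
6.096 × 98 = 597.408 → 6.0 × 10^2 kg (2 s.f., last digit at the 10^1 place).
Sum: 980.184 kg; keep the coarser place, 10^1.
Result: 9.8 × 10^2 kg.

9.8 × 10^2 kg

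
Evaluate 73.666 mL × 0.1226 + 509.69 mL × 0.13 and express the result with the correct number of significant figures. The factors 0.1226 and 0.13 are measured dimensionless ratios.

73.666 × 0.1226 = 9.0314516 → 9.031 mL (4 s.f., last digit at the 10^-3 place).
509.69 × 0.13 = 66.2597 → 66 mL (2 s.f., last digit at the 10^0 place).
Sum: 75.2911516 mL; keep the coarser place, 10^0.
Result: 75 mL.

75 mL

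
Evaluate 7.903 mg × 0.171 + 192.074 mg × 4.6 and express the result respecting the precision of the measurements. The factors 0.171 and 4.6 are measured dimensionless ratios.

8.8 × 10² mg

7.903 × 0.171 = 1.351413 → 1.35 mg (3 s.f., last digit at the 10^-2 place).
192.074 × 4.6 = 883.5404 → 8.8 × 10² mg (2 s.f., last digit at the 10^1 place).
Sum: 884.891813 mg; keep the coarser place, 10^1.
Result: 8.8 × 10² mg.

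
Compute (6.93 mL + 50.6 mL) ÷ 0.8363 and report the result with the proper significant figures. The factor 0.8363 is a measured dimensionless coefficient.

6.93 mL + 50.6 mL = 57.53 mL; the sum is limited to 1 decimal place (3 s.f.).
Carrying full precision, 57.53 ÷ 0.8363 = 68.7911036709… mL; 0.8363 has 4 s.f., so the result keeps min(3, 4) = 3 s.f.
Rounded to 3 significant figures: 68.8 mL.

68.8 mL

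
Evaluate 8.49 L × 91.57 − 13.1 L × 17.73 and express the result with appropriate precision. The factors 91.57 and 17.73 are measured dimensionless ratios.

545 L

8.49 × 91.57 = 777.4293 → 777 L (3 s.f., last digit at the 10^0 place).
13.1 × 17.73 = 232.263 → 2.32 × 10² L (3 s.f., last digit at the 10^0 place).
Difference: 545.1663 L; keep the coarser place, 10^0.
Result: 545 L.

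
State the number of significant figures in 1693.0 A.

1693.0: trailing zeros after a decimal point are significant.

5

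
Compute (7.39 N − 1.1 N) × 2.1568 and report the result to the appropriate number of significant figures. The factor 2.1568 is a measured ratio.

7.39 N − 1.1 N = 6.29 N; the difference is limited to 1 decimal place (2 s.f.).
Carrying full precision, 6.29 × 2.1568 = 13.566272 N; 2.1568 has 5 s.f., so the result keeps min(2, 5) = 2 s.f.
Rounded to 2 significant figures: 14 N.

14 N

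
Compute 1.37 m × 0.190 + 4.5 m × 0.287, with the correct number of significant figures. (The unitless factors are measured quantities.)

1.6 m

1.37 × 0.190 = 0.2603 → 0.260 m (3 s.f., last digit at the 10^-3 place).
4.5 × 0.287 = 1.2915 → 1.3 m (2 s.f., last digit at the 10^-1 place).
Sum: 1.5518 m; keep the coarser place, 10^-1.
Result: 1.6 m.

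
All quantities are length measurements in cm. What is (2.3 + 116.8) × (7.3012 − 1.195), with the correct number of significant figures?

727.2 cm²

2.3 + 116.8 = 119.1, limited to 1 d.p. → 4 s.f.; 7.3012 − 1.195 = 6.1062, limited to 3 d.p. → 4 s.f.
Carrying full precision, 119.1 × 6.1062 = 727.24842; keep min(4, 4) = 4 s.f.
Rounded to 4 significant figures: 727.2 cm².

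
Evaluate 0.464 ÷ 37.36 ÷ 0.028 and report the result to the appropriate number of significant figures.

0.464 ÷ 37.36 ÷ 0.028 = 0.443560721933…
Multiplication/division keeps the fewest significant figures: 0.464 → 3 s.f., 37.36 → 4 s.f., 0.028 → 2 s.f.; limit is 2.
Rounded to 2 significant figures: 0.44.

0.44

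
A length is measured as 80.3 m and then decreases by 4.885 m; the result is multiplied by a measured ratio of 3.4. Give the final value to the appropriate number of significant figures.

80.3 m − 4.885 m = 75.415 m; the difference is limited to 1 decimal place (3 s.f.).
Carrying full precision, 75.415 × 3.4 = 256.411 m; 3.4 has 2 s.f., so the result keeps min(3, 2) = 2 s.f.
Rounded to 2 significant figures: 2.6 × 10^2 m.

2.6 × 10^2 m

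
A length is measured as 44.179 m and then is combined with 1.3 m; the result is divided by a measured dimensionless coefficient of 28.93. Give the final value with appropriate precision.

1.57 m

44.179 m + 1.3 m = 45.479 m; the sum is limited to 1 decimal place (3 s.f.).
Carrying full precision, 45.479 ÷ 28.93 = 1.57203594884… m; 28.93 has 4 s.f., so the result keeps min(3, 4) = 3 s.f.
Rounded to 3 significant figures: 1.57 m.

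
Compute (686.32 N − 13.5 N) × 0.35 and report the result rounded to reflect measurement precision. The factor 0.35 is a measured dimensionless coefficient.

2.4 × 10² N

686.32 N − 13.5 N = 672.82 N; the difference is limited to 1 decimal place (4 s.f.).
Carrying full precision, 672.82 × 0.35 = 235.487 N; 0.35 has 2 s.f., so the result keeps min(4, 2) = 2 s.f.
Rounded to 2 significant figures: 2.4 × 10² N.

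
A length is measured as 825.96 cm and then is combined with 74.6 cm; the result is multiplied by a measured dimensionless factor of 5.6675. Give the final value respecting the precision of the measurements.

825.96 cm + 74.6 cm = 900.56 cm; the sum is limited to 1 decimal place (4 s.f.).
Carrying full precision, 900.56 × 5.6675 = 5103.9238 cm; 5.6675 has 5 s.f., so the result keeps min(4, 5) = 4 s.f.
Rounded to 4 significant figures: 5104 cm.

5104 cm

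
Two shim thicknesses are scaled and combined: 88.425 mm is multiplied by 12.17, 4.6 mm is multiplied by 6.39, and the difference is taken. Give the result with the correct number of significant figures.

88.425 × 12.17 = 1076.13225 → 1076 mm (4 s.f., last digit at the 10^0 place).
4.6 × 6.39 = 29.394 → 29 mm (2 s.f., last digit at the 10^0 place).
Difference: 1046.73825 mm; keep the coarser place, 10^0.
Result: 1047 mm.

1047 mm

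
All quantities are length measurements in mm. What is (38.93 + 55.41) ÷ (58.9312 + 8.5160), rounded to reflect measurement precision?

38.93 + 55.41 = 94.34, limited to 2 d.p. → 4 s.f.; 58.9312 + 8.5160 = 67.4472, limited to 4 d.p. → 6 s.f.
Carrying full precision, 94.34 ÷ 67.4472 = 1.39872374242…; keep min(4, 6) = 4 s.f.
Rounded to 4 significant figures: 1.399.

1.399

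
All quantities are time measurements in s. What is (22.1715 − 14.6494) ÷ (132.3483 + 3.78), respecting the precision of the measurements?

0.055257

22.1715 − 14.6494 = 7.5221, limited to 4 d.p. → 5 s.f.; 132.3483 + 3.78 = 136.1283, limited to 2 d.p. → 5 s.f.
Carrying full precision, 7.5221 ÷ 136.1283 = 0.0552574299393…; keep min(5, 5) = 5 s.f.
Rounded to 5 significant figures: 0.055257.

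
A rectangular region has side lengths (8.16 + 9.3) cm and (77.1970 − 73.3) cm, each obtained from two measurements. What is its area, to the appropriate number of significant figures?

68 cm²

8.16 + 9.3 = 17.46, limited to 1 d.p. → 3 s.f.; 77.1970 − 73.3 = 3.8970, limited to 1 d.p. → 2 s.f.
Carrying full precision, 17.46 × 3.8970 = 68.04162; keep min(3, 2) = 2 s.f.
Rounded to 2 significant figures: 68 cm².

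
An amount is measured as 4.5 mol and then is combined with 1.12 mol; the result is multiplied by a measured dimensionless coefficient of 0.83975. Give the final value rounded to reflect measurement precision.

4.7 mol

4.5 mol + 1.12 mol = 5.62 mol; the sum is limited to 1 decimal place (2 s.f.).
Carrying full precision, 5.62 × 0.83975 = 4.719395 mol; 0.83975 has 5 s.f., so the result keeps min(2, 5) = 2 s.f.
Rounded to 2 significant figures: 4.7 mol.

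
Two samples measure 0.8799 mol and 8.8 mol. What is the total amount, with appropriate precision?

9.7 mol

0.8799 mol + 8.8 mol = 9.6799 mol.
Addition/subtraction keeps the fewest decimal places: 0.8799 → 4 decimal places, 8.8 → 1 decimal place; limit is 1.
Rounded to 1 decimal place: 9.7 mol.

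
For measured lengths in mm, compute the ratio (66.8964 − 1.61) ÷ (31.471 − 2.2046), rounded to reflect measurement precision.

66.8964 − 1.61 = 65.2864, limited to 2 d.p. → 4 s.f.; 31.471 − 2.2046 = 29.2664, limited to 3 d.p. → 5 s.f.
Carrying full precision, 65.2864 ÷ 29.2664 = 2.23076292267…; keep min(4, 5) = 4 s.f.
Rounded to 4 significant figures: 2.231.

2.231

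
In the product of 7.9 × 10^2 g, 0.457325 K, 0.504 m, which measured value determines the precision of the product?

7.9 × 10^2 g

7.9 × 10^2 g → 2 s.f.; 0.457325 K → 6 s.f.; 0.504 m → 3 s.f.
The fewest is 2 significant figures, from 7.9 × 10^2 g.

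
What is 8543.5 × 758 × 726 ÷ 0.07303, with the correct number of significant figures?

8543.5 × 758 × 726 ÷ 0.07303 = 6.43784252773 × 10^10…
Multiplication/division keeps the fewest significant figures: 8543.5 → 5 s.f., 758 → 3 s.f., 726 → 3 s.f., 0.07303 → 4 s.f.; limit is 3.
Rounded to 3 significant figures: 6.44 × 10¹⁰.

6.44 × 10¹⁰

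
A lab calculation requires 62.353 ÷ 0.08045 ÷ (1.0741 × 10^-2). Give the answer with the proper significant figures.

62.353 ÷ 0.08045 ÷ (1.0741 × 10^-2) = 72158.3491149…
Multiplication/division keeps the fewest significant figures: 62.353 → 5 s.f., 0.08045 → 4 s.f., 1.0741 × 10^-2 → 5 s.f.; limit is 4.
Rounded to 4 significant figures: 7.216 × 10^4.

7.216 × 10^4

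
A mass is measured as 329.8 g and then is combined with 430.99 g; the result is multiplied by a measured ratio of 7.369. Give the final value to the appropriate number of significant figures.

5606 g

329.8 g + 430.99 g = 760.79 g; the sum is limited to 1 decimal place (4 s.f.).
Carrying full precision, 760.79 × 7.369 = 5606.26151 g; 7.369 has 4 s.f., so the result keeps min(4, 4) = 4 s.f.
Rounded to 4 significant figures: 5606 g.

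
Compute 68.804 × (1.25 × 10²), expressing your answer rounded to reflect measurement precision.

68.804 × (1.25 × 10²) = 8600.5
Multiplication/division keeps the fewest significant figures: 68.804 → 5 s.f., 1.25 × 10² → 3 s.f.; limit is 3.
Rounded to 3 significant figures: 8.60 × 10³.

8.60 × 10³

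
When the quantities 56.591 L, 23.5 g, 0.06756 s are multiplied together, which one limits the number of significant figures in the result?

23.5 g

56.591 L → 5 s.f.; 23.5 g → 3 s.f.; 0.06756 s → 4 s.f.
The fewest is 3 significant figures, from 23.5 g.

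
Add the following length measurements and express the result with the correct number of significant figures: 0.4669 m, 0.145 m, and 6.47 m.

7.08 m

0.4669 m + 0.145 m + 6.47 m = 7.0819 m.
Addition/subtraction keeps the fewest decimal places: 0.4669 → 4 decimal places, 0.145 → 3 decimal places, 6.47 → 2 decimal places; limit is 2.
Rounded to 2 decimal places: 7.08 m.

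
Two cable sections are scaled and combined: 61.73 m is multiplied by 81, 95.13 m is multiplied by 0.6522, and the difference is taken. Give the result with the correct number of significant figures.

61.73 × 81 = 5000.13 → 5.0 × 10^3 m (2 s.f., last digit at the 10^2 place).
95.13 × 0.6522 = 62.043786 → 62.04 m (4 s.f., last digit at the 10^-2 place).
Difference: 4938.086214 m; keep the coarser place, 10^2.
Result: 4.9 × 10^3 m.

4.9 × 10^3 m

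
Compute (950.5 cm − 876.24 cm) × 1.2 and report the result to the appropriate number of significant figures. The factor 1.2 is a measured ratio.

89 cm

950.5 cm − 876.24 cm = 74.26 cm; the difference is limited to 1 decimal place (3 s.f.).
Carrying full precision, 74.26 × 1.2 = 89.112 cm; 1.2 has 2 s.f., so the result keeps min(3, 2) = 2 s.f.
Rounded to 2 significant figures: 89 cm.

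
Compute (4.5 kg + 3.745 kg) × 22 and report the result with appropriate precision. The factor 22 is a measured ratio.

4.5 kg + 3.745 kg = 8.245 kg; the sum is limited to 1 decimal place (2 s.f.).
Carrying full precision, 8.245 × 22 = 181.39 kg; 22 has 2 s.f., so the result keeps min(2, 2) = 2 s.f.
Rounded to 2 significant figures: 1.8 × 10^2 kg.

1.8 × 10^2 kg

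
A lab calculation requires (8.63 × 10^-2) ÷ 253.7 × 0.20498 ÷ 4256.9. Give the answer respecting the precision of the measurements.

(8.63 × 10^-2) ÷ 253.7 × 0.20498 ÷ 4256.9 = 1.6379791494 × 10^-8…
Multiplication/division keeps the fewest significant figures: 8.63 × 10^-2 → 3 s.f., 253.7 → 4 s.f., 0.20498 → 5 s.f., 4256.9 → 5 s.f.; limit is 3.
Rounded to 3 significant figures: 1.64 × 10^-8.

1.64 × 10^-8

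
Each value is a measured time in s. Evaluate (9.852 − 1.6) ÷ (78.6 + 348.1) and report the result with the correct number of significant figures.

0.019

9.852 − 1.6 = 8.252, limited to 1 d.p. → 2 s.f.; 78.6 + 348.1 = 426.7, limited to 1 d.p. → 4 s.f.
Carrying full precision, 8.252 ÷ 426.7 = 0.0193391141317…; keep min(2, 4) = 2 s.f.
Rounded to 2 significant figures: 0.019.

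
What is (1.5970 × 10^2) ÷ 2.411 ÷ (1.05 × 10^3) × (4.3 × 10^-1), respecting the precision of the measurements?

(1.5970 × 10^2) ÷ 2.411 ÷ (1.05 × 10^3) × (4.3 × 10^-1) = 0.0271260690091…
Multiplication/division keeps the fewest significant figures: 1.5970 × 10^2 → 5 s.f., 2.411 → 4 s.f., 1.05 × 10^3 → 3 s.f., 4.3 × 10^-1 → 2 s.f.; limit is 2.
Rounded to 2 significant figures: 0.027.

0.027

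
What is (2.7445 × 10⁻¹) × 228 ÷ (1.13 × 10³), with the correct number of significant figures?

(2.7445 × 10⁻¹) × 228 ÷ (1.13 × 10³) = 0.0553757522124…
Multiplication/division keeps the fewest significant figures: 2.7445 × 10⁻¹ → 5 s.f., 228 → 3 s.f., 1.13 × 10³ → 3 s.f.; limit is 3.
Rounded to 3 significant figures: 0.0554.

0.0554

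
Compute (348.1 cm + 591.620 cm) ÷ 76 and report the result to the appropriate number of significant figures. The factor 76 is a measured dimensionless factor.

12 cm

348.1 cm + 591.620 cm = 939.720 cm; the sum is limited to 1 decimal place (4 s.f.).
Carrying full precision, 939.720 ÷ 76 = 12.3647368421… cm; 76 has 2 s.f., so the result keeps min(4, 2) = 2 s.f.
Rounded to 2 significant figures: 12 cm.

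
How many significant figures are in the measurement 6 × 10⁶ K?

6 × 10⁶: in scientific notation every digit of the coefficient is significant.

1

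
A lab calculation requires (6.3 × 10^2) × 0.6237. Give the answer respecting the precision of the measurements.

(6.3 × 10^2) × 0.6237 = 392.931
Multiplication/division keeps the fewest significant figures: 6.3 × 10^2 → 2 s.f., 0.6237 → 4 s.f.; limit is 2.
Rounded to 2 significant figures: 3.9 × 10^2.

3.9 × 10^2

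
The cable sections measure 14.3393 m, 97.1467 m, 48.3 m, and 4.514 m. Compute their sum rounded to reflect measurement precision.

164.3 m

14.3393 m + 97.1467 m + 48.3 m + 4.514 m = 164.3000 m.
Addition/subtraction keeps the fewest decimal places: 14.3393 → 4 decimal places, 97.1467 → 4 decimal places, 48.3 → 1 decimal place, 4.514 → 3 decimal places; limit is 1.
Rounded to 1 decimal place: 164.3 m.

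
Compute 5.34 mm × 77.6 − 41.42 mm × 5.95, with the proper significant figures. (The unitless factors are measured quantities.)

5.34 × 77.6 = 414.384 → 414 mm (3 s.f., last digit at the 10^0 place).
41.42 × 5.95 = 246.449 → 246 mm (3 s.f., last digit at the 10^0 place).
Difference: 167.935 mm; keep the coarser place, 10^0.
Result: 1.68 × 10² mm.

1.68 × 10² mm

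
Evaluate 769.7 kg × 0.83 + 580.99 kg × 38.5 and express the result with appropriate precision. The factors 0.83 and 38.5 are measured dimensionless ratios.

2.30 × 10^4 kg

769.7 × 0.83 = 638.851 → 6.4 × 10^2 kg (2 s.f., last digit at the 10^1 place).
580.99 × 38.5 = 22368.115 → 2.24 × 10^4 kg (3 s.f., last digit at the 10^2 place).
Sum: 23006.966 kg; keep the coarser place, 10^2.
Result: 2.30 × 10^4 kg.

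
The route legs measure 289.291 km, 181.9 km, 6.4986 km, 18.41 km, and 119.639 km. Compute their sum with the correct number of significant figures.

615.7 km

289.291 km + 181.9 km + 6.4986 km + 18.41 km + 119.639 km = 615.7386 km.
Addition/subtraction keeps the fewest decimal places: 289.291 → 3 decimal places, 181.9 → 1 decimal place, 6.4986 → 4 decimal places, 18.41 → 2 decimal places, 119.639 → 3 decimal places; limit is 1.
Rounded to 1 decimal place: 615.7 km.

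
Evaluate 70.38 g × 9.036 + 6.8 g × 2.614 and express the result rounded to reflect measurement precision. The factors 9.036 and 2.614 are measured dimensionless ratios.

654 g

70.38 × 9.036 = 635.95368 → 636.0 g (4 s.f., last digit at the 10^-1 place).
6.8 × 2.614 = 17.7752 → 18 g (2 s.f., last digit at the 10^0 place).
Sum: 653.72888 g; keep the coarser place, 10^0.
Result: 654 g.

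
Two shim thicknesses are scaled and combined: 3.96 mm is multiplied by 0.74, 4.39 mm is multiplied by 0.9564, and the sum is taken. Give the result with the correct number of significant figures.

7.1 mm

3.96 × 0.74 = 2.9304 → 2.9 mm (2 s.f., last digit at the 10^-1 place).
4.39 × 0.9564 = 4.198596 → 4.20 mm (3 s.f., last digit at the 10^-2 place).
Sum: 7.128996 mm; keep the coarser place, 10^-1.
Result: 7.1 mm.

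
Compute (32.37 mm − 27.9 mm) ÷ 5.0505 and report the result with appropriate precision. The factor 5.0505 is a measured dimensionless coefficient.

8.9 × 10⁻¹ mm

32.37 mm − 27.9 mm = 4.47 mm; the difference is limited to 1 decimal place (2 s.f.).
Carrying full precision, 4.47 ÷ 5.0505 = 0.885060885061… mm; 5.0505 has 5 s.f., so the result keeps min(2, 5) = 2 s.f.
Rounded to 2 significant figures: 8.9 × 10⁻¹ mm.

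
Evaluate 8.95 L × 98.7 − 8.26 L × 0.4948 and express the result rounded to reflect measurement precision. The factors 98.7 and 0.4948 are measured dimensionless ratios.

8.95 × 98.7 = 883.365 → 883 L (3 s.f., last digit at the 10^0 place).
8.26 × 0.4948 = 4.087048 → 4.09 L (3 s.f., last digit at the 10^-2 place).
Difference: 879.277952 L; keep the coarser place, 10^0.
Result: 879 L.

879 L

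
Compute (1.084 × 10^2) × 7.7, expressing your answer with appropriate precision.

(1.084 × 10^2) × 7.7 = 834.68
Multiplication/division keeps the fewest significant figures: 1.084 × 10^2 → 4 s.f., 7.7 → 2 s.f.; limit is 2.
Rounded to 2 significant figures: 8.3 × 10^2.

8.3 × 10^2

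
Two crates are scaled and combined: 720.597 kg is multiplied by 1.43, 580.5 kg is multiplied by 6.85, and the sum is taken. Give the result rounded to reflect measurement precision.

5.01 × 10^3 kg

720.597 × 1.43 = 1030.45371 → 1.03 × 10^3 kg (3 s.f., last digit at the 10^1 place).
580.5 × 6.85 = 3976.425 → 3.98 × 10^3 kg (3 s.f., last digit at the 10^1 place).
Sum: 5006.87871 kg; keep the coarser place, 10^1.
Result: 5.01 × 10^3 kg.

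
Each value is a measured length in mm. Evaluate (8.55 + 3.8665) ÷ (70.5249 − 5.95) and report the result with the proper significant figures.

0.1923

8.55 + 3.8665 = 12.4165, limited to 2 d.p. → 4 s.f.; 70.5249 − 5.95 = 64.5749, limited to 2 d.p. → 4 s.f.
Carrying full precision, 12.4165 ÷ 64.5749 = 0.192280591995…; keep min(4, 4) = 4 s.f.
Rounded to 4 significant figures: 0.1923.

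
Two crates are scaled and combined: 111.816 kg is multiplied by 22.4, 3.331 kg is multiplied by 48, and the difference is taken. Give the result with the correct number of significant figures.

2.34 × 10³ kg

111.816 × 22.4 = 2504.6784 → 2.50 × 10³ kg (3 s.f., last digit at the 10^1 place).
3.331 × 48 = 159.888 → 1.6 × 10² kg (2 s.f., last digit at the 10^1 place).
Difference: 2344.7904 kg; keep the coarser place, 10^1.
Result: 2.34 × 10³ kg.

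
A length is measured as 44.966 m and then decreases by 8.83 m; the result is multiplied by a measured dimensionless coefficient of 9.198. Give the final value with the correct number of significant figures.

332.4 m

44.966 m − 8.83 m = 36.136 m; the difference is limited to 2 decimal places (4 s.f.).
Carrying full precision, 36.136 × 9.198 = 332.378928 m; 9.198 has 4 s.f., so the result keeps min(4, 4) = 4 s.f.
Rounded to 4 significant figures: 332.4 m.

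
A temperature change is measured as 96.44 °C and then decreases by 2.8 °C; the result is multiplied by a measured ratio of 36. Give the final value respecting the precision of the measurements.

96.44 °C − 2.8 °C = 93.64 °C; the difference is limited to 1 decimal place (3 s.f.).
Carrying full precision, 93.64 × 36 = 3371.04 °C; 36 has 2 s.f., so the result keeps min(3, 2) = 2 s.f.
Rounded to 2 significant figures: 3.4 × 10^3 °C.

3.4 × 10^3 °C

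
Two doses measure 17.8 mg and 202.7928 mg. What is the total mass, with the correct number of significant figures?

17.8 mg + 202.7928 mg = 220.5928 mg.
Addition/subtraction keeps the fewest decimal places: 17.8 → 1 decimal place, 202.7928 → 4 decimal places; limit is 1.
Rounded to 1 decimal place: 220.6 mg.

220.6 mg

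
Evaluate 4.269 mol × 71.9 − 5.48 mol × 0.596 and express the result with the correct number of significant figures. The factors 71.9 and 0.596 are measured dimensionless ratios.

4.269 × 71.9 = 306.9411 → 307 mol (3 s.f., last digit at the 10^0 place).
5.48 × 0.596 = 3.26608 → 3.27 mol (3 s.f., last digit at the 10^-2 place).
Difference: 303.67502 mol; keep the coarser place, 10^0.
Result: 3.04 × 10² mol.

3.04 × 10² mol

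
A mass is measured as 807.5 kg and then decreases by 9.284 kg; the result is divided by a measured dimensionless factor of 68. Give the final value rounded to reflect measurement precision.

12 kg

807.5 kg − 9.284 kg = 798.216 kg; the difference is limited to 1 decimal place (4 s.f.).
Carrying full precision, 798.216 ÷ 68 = 11.7384705882… kg; 68 has 2 s.f., so the result keeps min(4, 2) = 2 s.f.
Rounded to 2 significant figures: 12 kg.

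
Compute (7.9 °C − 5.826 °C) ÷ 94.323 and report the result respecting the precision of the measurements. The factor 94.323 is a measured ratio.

0.022 °C

7.9 °C − 5.826 °C = 2.074 °C; the difference is limited to 1 decimal place (2 s.f.).
Carrying full precision, 2.074 ÷ 94.323 = 0.0219882743339… °C; 94.323 has 5 s.f., so the result keeps min(2, 5) = 2 s.f.
Rounded to 2 significant figures: 0.022 °C.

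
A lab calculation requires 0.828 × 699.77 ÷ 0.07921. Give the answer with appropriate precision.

7.31 × 10³

0.828 × 699.77 ÷ 0.07921 = 7314.85368009…
Multiplication/division keeps the fewest significant figures: 0.828 → 3 s.f., 699.77 → 5 s.f., 0.07921 → 4 s.f.; limit is 3.
Rounded to 3 significant figures: 7.31 × 10³.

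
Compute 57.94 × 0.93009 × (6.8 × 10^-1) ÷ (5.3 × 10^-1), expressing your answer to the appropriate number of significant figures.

57.94 × 0.93009 × (6.8 × 10^-1) ÷ (5.3 × 10^-1) = 69.1411357132…
Multiplication/division keeps the fewest significant figures: 57.94 → 4 s.f., 0.93009 → 5 s.f., 6.8 × 10^-1 → 2 s.f., 5.3 × 10^-1 → 2 s.f.; limit is 2.
Rounded to 2 significant figures: 69.

69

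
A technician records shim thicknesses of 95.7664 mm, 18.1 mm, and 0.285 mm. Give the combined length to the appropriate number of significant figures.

95.7664 mm + 18.1 mm + 0.285 mm = 114.1514 mm.
Addition/subtraction keeps the fewest decimal places: 95.7664 → 4 decimal places, 18.1 → 1 decimal place, 0.285 → 3 decimal places; limit is 1.
Rounded to 1 decimal place: 114.2 mm.

114.2 mm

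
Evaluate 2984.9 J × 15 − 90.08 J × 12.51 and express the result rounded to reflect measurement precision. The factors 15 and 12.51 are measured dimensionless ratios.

4.4 × 10^4 J

2984.9 × 15 = 44773.5 → 4.5 × 10^4 J (2 s.f., last digit at the 10^3 place).
90.08 × 12.51 = 1126.9008 → 1127 J (4 s.f., last digit at the 10^0 place).
Difference: 43646.5992 J; keep the coarser place, 10^3.
Result: 4.4 × 10^4 J.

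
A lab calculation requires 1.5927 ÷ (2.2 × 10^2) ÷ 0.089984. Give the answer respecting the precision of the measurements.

0.080

1.5927 ÷ (2.2 × 10^2) ÷ 0.089984 = 0.0804536968188…
Multiplication/division keeps the fewest significant figures: 1.5927 → 5 s.f., 2.2 × 10^2 → 2 s.f., 0.089984 → 5 s.f.; limit is 2.
Rounded to 2 significant figures: 0.080.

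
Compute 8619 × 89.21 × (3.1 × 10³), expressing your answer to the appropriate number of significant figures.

2.4 × 10⁹

8619 × 89.21 × (3.1 × 10³) = 2.383593069 × 10^9
Multiplication/division keeps the fewest significant figures: 8619 → 4 s.f., 89.21 → 4 s.f., 3.1 × 10³ → 2 s.f.; limit is 2.
Rounded to 2 significant figures: 2.4 × 10⁹.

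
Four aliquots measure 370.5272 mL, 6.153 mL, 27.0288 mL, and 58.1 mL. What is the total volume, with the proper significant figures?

461.8 mL

370.5272 mL + 6.153 mL + 27.0288 mL + 58.1 mL = 461.8090 mL.
Addition/subtraction keeps the fewest decimal places: 370.5272 → 4 decimal places, 6.153 → 3 decimal places, 27.0288 → 4 decimal places, 58.1 → 1 decimal place; limit is 1.
Rounded to 1 decimal place: 461.8 mL.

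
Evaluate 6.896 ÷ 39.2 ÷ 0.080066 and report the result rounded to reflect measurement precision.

6.896 ÷ 39.2 ÷ 0.080066 = 2.19716692912…
Multiplication/division keeps the fewest significant figures: 6.896 → 4 s.f., 39.2 → 3 s.f., 0.080066 → 5 s.f.; limit is 3.
Rounded to 3 significant figures: 2.20.

2.20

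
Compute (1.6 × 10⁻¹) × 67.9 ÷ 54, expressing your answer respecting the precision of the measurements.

0.20

(1.6 × 10⁻¹) × 67.9 ÷ 54 = 0.201185185185…
Multiplication/division keeps the fewest significant figures: 1.6 × 10⁻¹ → 2 s.f., 67.9 → 3 s.f., 54 → 2 s.f.; limit is 2.
Rounded to 2 significant figures: 0.20.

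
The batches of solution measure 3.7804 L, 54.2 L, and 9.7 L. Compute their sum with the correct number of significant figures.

3.7804 L + 54.2 L + 9.7 L = 67.6804 L.
Addition/subtraction keeps the fewest decimal places: 3.7804 → 4 decimal places, 54.2 → 1 decimal place, 9.7 → 1 decimal place; limit is 1.
Rounded to 1 decimal place: 67.7 L.

67.7 L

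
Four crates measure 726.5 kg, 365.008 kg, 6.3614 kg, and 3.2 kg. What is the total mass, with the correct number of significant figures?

726.5 kg + 365.008 kg + 6.3614 kg + 3.2 kg = 1101.0694 kg.
Addition/subtraction keeps the fewest decimal places: 726.5 → 1 decimal place, 365.008 → 3 decimal places, 6.3614 → 4 decimal places, 3.2 → 1 decimal place; limit is 1.
Rounded to 1 decimal place: 1101.1 kg.

1101.1 kg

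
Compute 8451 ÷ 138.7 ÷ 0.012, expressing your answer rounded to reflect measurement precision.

5.1 × 10³

8451 ÷ 138.7 ÷ 0.012 = 5077.50540735…
Multiplication/division keeps the fewest significant figures: 8451 → 4 s.f., 138.7 → 4 s.f., 0.012 → 2 s.f.; limit is 2.
Rounded to 2 significant figures: 5.1 × 10³.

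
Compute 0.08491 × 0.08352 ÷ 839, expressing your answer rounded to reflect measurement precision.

0.08491 × 0.08352 ÷ 839 = 0.00000845254255066…
Multiplication/division keeps the fewest significant figures: 0.08491 → 4 s.f., 0.08352 → 4 s.f., 839 → 3 s.f.; limit is 3.
Rounded to 3 significant figures: 8.45 × 10⁻⁶.

8.45 × 10⁻⁶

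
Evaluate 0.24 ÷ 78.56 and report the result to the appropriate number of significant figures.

0.0031

0.24 ÷ 78.56 = 0.0030549898167…
Multiplication/division keeps the fewest significant figures: 0.24 → 2 s.f., 78.56 → 4 s.f.; limit is 2.
Rounded to 2 significant figures: 0.0031.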